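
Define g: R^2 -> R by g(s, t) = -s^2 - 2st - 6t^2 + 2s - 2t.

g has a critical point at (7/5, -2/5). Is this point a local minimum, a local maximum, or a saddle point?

local maximum

The Hessian of g is constant: H = [[-2, -2], [-2, -12]].
det(H) = (-2)·(-12) − (-2)² = 20.
det(H) > 0 and tr(H) = -14 < 0, so H is negative definite and the point is a local maximum.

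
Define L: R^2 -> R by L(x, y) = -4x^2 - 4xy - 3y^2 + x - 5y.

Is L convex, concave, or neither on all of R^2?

L is quadratic, so its Hessian is the constant matrix H = [[-8, -4], [-4, -6]].
det(H) = 32, tr(H) = -14.
det(H) > 0 and tr(H) < 0, so H is negative definite everywhere: concave.

concave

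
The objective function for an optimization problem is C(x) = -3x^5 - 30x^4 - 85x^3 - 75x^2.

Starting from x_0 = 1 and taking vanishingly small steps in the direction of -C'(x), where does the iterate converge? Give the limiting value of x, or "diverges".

diverges

C'(x) = -15x(x + 1)(x + 2)(x + 5), so C'(1) = -540.
Gradient descent moves in the -C' direction, i.e. x is increasing.
There is no critical point above x=1, and C' keeps the same sign, so the iterate runs off to +∞.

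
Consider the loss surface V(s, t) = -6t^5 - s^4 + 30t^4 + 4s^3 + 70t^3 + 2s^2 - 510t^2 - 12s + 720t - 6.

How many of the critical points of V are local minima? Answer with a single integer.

V separates as a function of s plus a function of t, so ∇V=0 decouples.
∂V/∂s = -4(s - 3)(s - 1)(s + 1) = 0 at s ∈ {-1, 1, 3}; ∂V/∂t = -30(t - 4)(t - 2)(t - 1)(t + 3) = 0 at t ∈ {-3, 1, 2, 4}.
The Hessian is diagonal: diag(V_ss, V_tt). Second derivatives: V_ss(-1)=-32, V_ss(1)=16, V_ss(3)=-32; V_tt(-3)=4200, V_tt(1)=-360, V_tt(2)=300, V_tt(4)=-1260.
Local minima occur where both diagonal entries positive: (1, -3), (1, 2). Count: 2.

2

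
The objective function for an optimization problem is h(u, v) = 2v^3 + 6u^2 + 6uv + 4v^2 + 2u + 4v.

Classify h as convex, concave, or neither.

neither

The term 2v^3 is cubic, so the Hessian is not constant.
∂²h/∂v² = 12v + 8, which takes both signs as v varies (negative for sufficiently negative v). A diagonal entry of the Hessian changing sign means the Hessian is neither positive- nor negative-semidefinite on all of R^2.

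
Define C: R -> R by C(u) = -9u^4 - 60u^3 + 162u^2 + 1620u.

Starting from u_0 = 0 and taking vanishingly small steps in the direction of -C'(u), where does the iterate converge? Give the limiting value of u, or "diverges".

C'(u) = -36(u - 3)(u + 3)(u + 5), so C'(0) = 1620.
Gradient descent moves in the -C' direction, i.e. u is decreasing.
The nearest critical point in that direction is u = -3, where C'' = 432 > 0 (a local minimum). The iterate converges there.

-3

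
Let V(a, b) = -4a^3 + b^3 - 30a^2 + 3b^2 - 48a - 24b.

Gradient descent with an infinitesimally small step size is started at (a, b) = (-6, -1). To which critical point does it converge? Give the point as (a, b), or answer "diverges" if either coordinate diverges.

(-4, 2)

V is separable, so gradient descent decouples: a follows -∂V/∂a, b follows -∂V/∂b.
∂V/∂a = -12(a + 1)(a + 4); at a=-6 this is -120, so a increases.
∂V/∂b = 3(b - 2)(b + 4); at b=-1 this is -27, so b increases.
a converges to its nearest critical value -4 (a local min of the a-part); b converges to 2. The iterate converges to (-4, 2).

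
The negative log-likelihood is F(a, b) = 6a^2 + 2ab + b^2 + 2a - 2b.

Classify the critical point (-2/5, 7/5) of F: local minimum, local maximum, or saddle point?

local minimum

The Hessian of F is constant: H = [[12, 2], [2, 2]].
det(H) = 12·2 − 2² = 20.
det(H) > 0 and tr(H) = 14 > 0, so H is positive definite and the point is a local minimum.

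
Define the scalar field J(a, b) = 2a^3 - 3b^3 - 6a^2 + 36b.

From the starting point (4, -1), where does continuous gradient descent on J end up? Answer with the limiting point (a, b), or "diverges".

J is separable, so gradient descent decouples: a follows -∂J/∂a, b follows -∂J/∂b.
∂J/∂a = 6a(a - 2); at a=4 this is 48, so a decreases.
∂J/∂b = -9(b - 2)(b + 2); at b=-1 this is 27, so b decreases.
a converges to its nearest critical value 2 (a local min of the a-part); b converges to -2. The iterate converges to (2, -2).

(2, -2)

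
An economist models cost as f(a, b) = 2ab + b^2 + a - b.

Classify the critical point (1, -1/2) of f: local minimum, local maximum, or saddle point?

The Hessian of f is constant: H = [[0, 2], [2, 2]].
det(H) = 0·2 − 2² = -4.
Since det(H) < 0, H is indefinite and the critical point is a saddle point.

saddle point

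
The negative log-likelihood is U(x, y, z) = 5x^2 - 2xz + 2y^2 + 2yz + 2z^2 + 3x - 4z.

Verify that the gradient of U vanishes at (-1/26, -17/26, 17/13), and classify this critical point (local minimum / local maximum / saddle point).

local minimum

∇U = (10x - 2z + 3, 4y + 2z, -2x + 2y + 4z - 4); substituting (-1/26, -17/26, 17/13) gives ∇U = (0, 0, 0), so (-1/26, -17/26, 17/13) is indeed a critical point.
The Hessian is constant: H = [[10, 0, -2], [0, 4, 2], [-2, 2, 4]].
Leading principal minors: Δ₁ = 10, Δ₂ = 40, Δ₃ = 104.
All leading minors are positive, so H is positive definite: a local minimum.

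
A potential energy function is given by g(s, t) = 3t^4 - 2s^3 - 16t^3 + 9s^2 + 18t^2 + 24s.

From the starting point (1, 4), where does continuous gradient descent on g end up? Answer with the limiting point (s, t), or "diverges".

(-1, 3)

g is separable, so gradient descent decouples: s follows -∂g/∂s, t follows -∂g/∂t.
∂g/∂s = -6(s - 4)(s + 1); at s=1 this is 36, so s decreases.
∂g/∂t = 12t(t - 3)(t - 1); at t=4 this is 144, so t decreases.
s converges to its nearest critical value -1 (a local min of the s-part); t converges to 3. The iterate converges to (-1, 3).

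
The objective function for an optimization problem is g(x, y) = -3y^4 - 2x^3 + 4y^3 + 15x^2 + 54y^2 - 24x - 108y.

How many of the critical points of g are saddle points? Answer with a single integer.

3

g separates as a function of x plus a function of y, so ∇g=0 decouples.
∂g/∂x = -6(x - 4)(x - 1) = 0 at x ∈ {1, 4}; ∂g/∂y = -12(y - 3)(y - 1)(y + 3) = 0 at y ∈ {-3, 1, 3}.
The Hessian is diagonal: diag(g_xx, g_yy). Second derivatives: g_xx(1)=18, g_xx(4)=-18; g_yy(-3)=-288, g_yy(1)=96, g_yy(3)=-144.
Saddle points occur where the two diagonal entries have opposite signs: (1, -3), (1, 3), (4, 1). Count: 3.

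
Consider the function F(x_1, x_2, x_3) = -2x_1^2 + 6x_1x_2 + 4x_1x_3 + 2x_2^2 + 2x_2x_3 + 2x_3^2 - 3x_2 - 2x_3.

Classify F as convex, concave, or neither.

neither

F is quadratic, so its Hessian is the constant matrix H = [[-4, 6, 4], [6, 4, 2], [4, 2, 4]].
Leading principal minors: -4, -52, -160.
Neither pattern holds ⇒ H is indefinite ⇒ neither convex nor concave.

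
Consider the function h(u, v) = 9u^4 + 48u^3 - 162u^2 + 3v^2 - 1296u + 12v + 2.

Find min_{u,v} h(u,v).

-3331

h(u,v) separates as P(u) + Q(v) + 2, so its minimum is min P + min Q + 2.
P'(u) = 36(u - 3)(u + 3)(u + 4) vanishes at u ∈ {-4, -3, 3}; Q'(v) = 6v + 12 vanishes at v ∈ {-2}.
Local minima of P (where P''>0): P(-4)=1824, P(3)=-3321. Local minima of Q: Q(-2)=-12.
So the global minimum of h is P(3) + Q(-2) + 2 = -3321 − 12 + 2 = -3331, attained at (3, -2).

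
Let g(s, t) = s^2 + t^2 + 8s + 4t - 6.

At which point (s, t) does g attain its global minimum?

g(s,t) separates as P(s) + Q(t) − 6, so its minimum is min P + min Q − 6.
P'(s) = 2s + 8 vanishes at s ∈ {-4}; Q'(t) = 2(t + 2) vanishes at t ∈ {-2}.
Local minima of P (where P''>0): P(-4)=-16. Local minima of Q: Q(-2)=-4.
So the global minimum of g is P(-4) + Q(-2) − 6 = -16 − 4 − 6 = -26, attained at (-4, -2).

(-4, -2)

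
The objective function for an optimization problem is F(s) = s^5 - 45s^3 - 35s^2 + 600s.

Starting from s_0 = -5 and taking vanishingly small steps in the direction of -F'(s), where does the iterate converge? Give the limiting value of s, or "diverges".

F'(s) = 5(s - 5)(s - 2)(s + 3)(s + 4), so F'(-5) = 700.
Gradient descent moves in the -F' direction, i.e. s is decreasing.
There is no critical point below s=-5, and F' keeps the same sign, so the iterate runs off to −∞.

diverges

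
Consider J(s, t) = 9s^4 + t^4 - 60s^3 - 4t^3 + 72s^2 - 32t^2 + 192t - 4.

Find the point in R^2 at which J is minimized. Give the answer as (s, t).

(4, -4)

J(s,t) separates as P(s) + Q(t) − 4, so its minimum is min P + min Q − 4.
P'(s) = 36s(s - 4)(s - 1) vanishes at s ∈ {0, 1, 4}; Q'(t) = 4(t - 4)(t - 3)(t + 4) vanishes at t ∈ {-4, 3, 4}.
Local minima of P (where P''>0): P(0)=0, P(4)=-384. Local minima of Q: Q(-4)=-768, Q(4)=256.
So the global minimum of J is P(4) + Q(-4) − 4 = -384 − 768 − 4 = -1156, attained at (4, -4).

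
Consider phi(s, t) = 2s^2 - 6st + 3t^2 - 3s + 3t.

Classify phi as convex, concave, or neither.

neither

phi is quadratic, so its Hessian is the constant matrix H = [[4, -6], [-6, 6]].
det(H) = -12, tr(H) = 10.
det(H) < 0, so H is indefinite: neither convex nor concave.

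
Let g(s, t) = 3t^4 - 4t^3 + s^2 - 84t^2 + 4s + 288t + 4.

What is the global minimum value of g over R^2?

-1472

g(s,t) separates as P(s) + Q(t) + 4, so its minimum is min P + min Q + 4.
P'(s) = 2s + 4 vanishes at s ∈ {-2}; Q'(t) = 12(t - 3)(t - 2)(t + 4) vanishes at t ∈ {-4, 2, 3}.
Local minima of P (where P''>0): P(-2)=-4. Local minima of Q: Q(-4)=-1472, Q(3)=243.
So the global minimum of g is P(-2) + Q(-4) + 4 = -4 − 1472 + 4 = -1472, attained at (-2, -4).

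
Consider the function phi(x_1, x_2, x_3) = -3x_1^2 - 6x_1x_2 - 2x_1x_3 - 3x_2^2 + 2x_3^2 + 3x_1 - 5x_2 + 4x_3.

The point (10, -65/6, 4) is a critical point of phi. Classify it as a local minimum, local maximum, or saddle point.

The Hessian is constant: H = [[-6, -6, -2], [-6, -6, 0], [-2, 0, 4]].
Leading principal minors: Δ₁ = -6, Δ₂ = 0, Δ₃ = 24.
The minors fit neither the all-positive nor the alternating-sign pattern, so H is indefinite: a saddle point.

saddle point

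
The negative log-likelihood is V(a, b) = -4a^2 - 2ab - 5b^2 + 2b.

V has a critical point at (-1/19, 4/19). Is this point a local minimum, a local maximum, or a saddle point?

local maximum

The Hessian of V is constant: H = [[-8, -2], [-2, -10]].
det(H) = (-8)·(-10) − (-2)² = 76.
det(H) > 0 and tr(H) = -18 < 0, so H is negative definite and the point is a local maximum.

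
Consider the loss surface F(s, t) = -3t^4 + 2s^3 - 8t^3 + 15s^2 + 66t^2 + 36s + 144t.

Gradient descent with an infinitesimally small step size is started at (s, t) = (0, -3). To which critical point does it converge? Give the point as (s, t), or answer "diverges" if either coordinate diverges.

F is separable, so gradient descent decouples: s follows -∂F/∂s, t follows -∂F/∂t.
∂F/∂s = 6(s + 2)(s + 3); at s=0 this is 36, so s decreases.
∂F/∂t = -12(t - 3)(t + 1)(t + 4); at t=-3 this is -144, so t increases.
s converges to its nearest critical value -2 (a local min of the s-part); t converges to -1. The iterate converges to (-2, -1).

(-2, -1)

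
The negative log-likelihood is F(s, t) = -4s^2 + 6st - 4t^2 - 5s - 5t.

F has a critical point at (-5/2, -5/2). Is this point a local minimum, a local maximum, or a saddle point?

The Hessian of F is constant: H = [[-8, 6], [6, -8]].
det(H) = (-8)·(-8) − 6² = 28.
det(H) > 0 and tr(H) = -16 < 0, so H is negative definite and the point is a local maximum.

local maximum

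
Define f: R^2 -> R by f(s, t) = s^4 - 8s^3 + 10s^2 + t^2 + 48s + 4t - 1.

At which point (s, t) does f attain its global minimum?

f(s,t) separates as P(s) + Q(t) − 1, so its minimum is min P + min Q − 1.
P'(s) = 4(s - 4)(s - 3)(s + 1) vanishes at s ∈ {-1, 3, 4}; Q'(t) = 2(t + 2) vanishes at t ∈ {-2}.
Local minima of P (where P''>0): P(-1)=-29, P(4)=96. Local minima of Q: Q(-2)=-4.
So the global minimum of f is P(-1) + Q(-2) − 1 = -29 − 4 − 1 = -34, attained at (-1, -2).

(-1, -2)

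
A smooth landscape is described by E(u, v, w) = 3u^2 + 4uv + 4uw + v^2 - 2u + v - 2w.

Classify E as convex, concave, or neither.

E is quadratic, so its Hessian is the constant matrix H = [[6, 4, 4], [4, 2, 0], [4, 0, 0]].
Leading principal minors: 6, -4, -32.
Neither pattern holds ⇒ H is indefinite ⇒ neither convex nor concave.

neither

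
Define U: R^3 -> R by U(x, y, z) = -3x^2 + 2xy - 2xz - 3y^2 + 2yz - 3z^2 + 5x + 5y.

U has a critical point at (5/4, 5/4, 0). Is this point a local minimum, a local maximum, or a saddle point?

local maximum

The Hessian is constant: H = [[-6, 2, -2], [2, -6, 2], [-2, 2, -6]].
Leading principal minors: Δ₁ = -6, Δ₂ = 32, Δ₃ = -160.
The minors alternate sign starting negative (−, +, −), so H is negative definite: a local maximum.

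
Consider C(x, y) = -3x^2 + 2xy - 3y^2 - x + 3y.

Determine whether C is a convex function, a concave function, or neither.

C is quadratic, so its Hessian is the constant matrix H = [[-6, 2], [2, -6]].
det(H) = 32, tr(H) = -12.
det(H) > 0 and tr(H) < 0, so H is negative definite everywhere: concave.

concave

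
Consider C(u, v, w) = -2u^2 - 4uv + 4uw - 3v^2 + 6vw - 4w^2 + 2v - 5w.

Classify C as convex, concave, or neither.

C is quadratic, so its Hessian is the constant matrix H = [[-4, -4, 4], [-4, -6, 6], [4, 6, -8]].
Leading principal minors: -4, 8, -16.
Signs alternate −, +, − ⇒ H ≺ 0 ⇒ concave.

concave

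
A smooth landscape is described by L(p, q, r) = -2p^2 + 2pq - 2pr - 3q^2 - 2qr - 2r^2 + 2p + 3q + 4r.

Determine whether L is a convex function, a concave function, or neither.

concave

L is quadratic, so its Hessian is the constant matrix H = [[-4, 2, -2], [2, -6, -2], [-2, -2, -4]].
Leading principal minors: -4, 20, -24.
Signs alternate −, +, − ⇒ H ≺ 0 ⇒ concave.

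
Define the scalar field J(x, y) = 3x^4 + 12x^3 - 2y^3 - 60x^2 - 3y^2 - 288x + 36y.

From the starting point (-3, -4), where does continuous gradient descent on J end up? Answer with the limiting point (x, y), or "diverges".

J is separable, so gradient descent decouples: x follows -∂J/∂x, y follows -∂J/∂y.
∂J/∂x = 12(x - 3)(x + 2)(x + 4); at x=-3 this is 72, so x decreases.
∂J/∂y = -6(y - 2)(y + 3); at y=-4 this is -36, so y increases.
x converges to its nearest critical value -4 (a local min of the x-part); y converges to -3. The iterate converges to (-4, -3).

(-4, -3)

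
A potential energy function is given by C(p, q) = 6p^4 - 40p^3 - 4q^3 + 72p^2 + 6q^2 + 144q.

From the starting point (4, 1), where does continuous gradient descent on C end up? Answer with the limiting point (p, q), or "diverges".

(3, -3)

C is separable, so gradient descent decouples: p follows -∂C/∂p, q follows -∂C/∂q.
∂C/∂p = 24p(p - 3)(p - 2); at p=4 this is 192, so p decreases.
∂C/∂q = -12(q - 4)(q + 3); at q=1 this is 144, so q decreases.
p converges to its nearest critical value 3 (a local min of the p-part); q converges to -3. The iterate converges to (3, -3).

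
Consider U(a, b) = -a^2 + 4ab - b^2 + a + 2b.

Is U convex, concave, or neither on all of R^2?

U is quadratic, so its Hessian is the constant matrix H = [[-2, 4], [4, -2]].
det(H) = -12, tr(H) = -4.
det(H) < 0, so H is indefinite: neither convex nor concave.

neither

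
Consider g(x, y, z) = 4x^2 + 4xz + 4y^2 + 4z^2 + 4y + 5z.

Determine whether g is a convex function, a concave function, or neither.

convex

g is quadratic, so its Hessian is the constant matrix H = [[8, 0, 4], [0, 8, 0], [4, 0, 8]].
Leading principal minors: 8, 64, 384.
All positive ⇒ H ≻ 0 ⇒ convex.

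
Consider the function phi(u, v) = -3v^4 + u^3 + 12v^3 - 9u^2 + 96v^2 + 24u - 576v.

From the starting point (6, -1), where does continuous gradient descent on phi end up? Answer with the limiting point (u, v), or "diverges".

(4, 3)

phi is separable, so gradient descent decouples: u follows -∂phi/∂u, v follows -∂phi/∂v.
∂phi/∂u = 3(u - 4)(u - 2); at u=6 this is 24, so u decreases.
∂phi/∂v = -12(v - 4)(v - 3)(v + 4); at v=-1 this is -720, so v increases.
u converges to its nearest critical value 4 (a local min of the u-part); v converges to 3. The iterate converges to (4, 3).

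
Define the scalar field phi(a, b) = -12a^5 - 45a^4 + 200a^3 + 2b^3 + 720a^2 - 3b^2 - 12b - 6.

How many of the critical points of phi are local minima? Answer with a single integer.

2

phi separates as a function of a plus a function of b, so ∇phi=0 decouples.
∂phi/∂a = -60a(a - 3)(a + 2)(a + 4) = 0 at a ∈ {-4, -2, 0, 3}; ∂phi/∂b = 6(b - 2)(b + 1) = 0 at b ∈ {-1, 2}.
The Hessian is diagonal: diag(phi_aa, phi_bb). Second derivatives: phi_aa(-4)=3360, phi_aa(-2)=-1200, phi_aa(0)=1440, phi_aa(3)=-6300; phi_bb(-1)=-18, phi_bb(2)=18.
Local minima occur where both diagonal entries positive: (-4, 2), (0, 2). Count: 2.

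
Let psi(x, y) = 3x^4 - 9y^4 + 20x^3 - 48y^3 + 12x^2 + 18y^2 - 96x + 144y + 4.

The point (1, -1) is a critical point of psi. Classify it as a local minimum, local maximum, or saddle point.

The mixed partial ∂²psi/∂x∂y is 0, so the Hessian at any point is diag(psi_xx, psi_yy) = diag(12(3x^2 + 10x + 2), 36(-3y^2 - 8y + 1)).
At (1, -1): H = diag(180, 216).
Both eigenvalues are positive, so H is positive definite: a local minimum.

local minimum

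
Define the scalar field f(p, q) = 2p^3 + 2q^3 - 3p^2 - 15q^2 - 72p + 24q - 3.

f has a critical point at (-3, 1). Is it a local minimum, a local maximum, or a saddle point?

local maximum

The mixed partial ∂²f/∂p∂q is 0, so the Hessian at any point is diag(f_pp, f_qq) = diag(6(2p - 1), 6(2q - 5)).
At (-3, 1): H = diag(-42, -18).
Both eigenvalues are negative, so H is negative definite: a local maximum.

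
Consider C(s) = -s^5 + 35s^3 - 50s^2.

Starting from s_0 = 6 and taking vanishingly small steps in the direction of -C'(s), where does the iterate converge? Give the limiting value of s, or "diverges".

diverges

C'(s) = -5s(s - 4)(s - 1)(s + 5), so C'(6) = -3300.
Gradient descent moves in the -C' direction, i.e. s is increasing.
There is no critical point above s=6, and C' keeps the same sign, so the iterate runs off to +∞.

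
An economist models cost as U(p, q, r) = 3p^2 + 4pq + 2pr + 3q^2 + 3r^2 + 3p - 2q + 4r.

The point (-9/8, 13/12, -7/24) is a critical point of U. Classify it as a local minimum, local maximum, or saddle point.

local minimum

The Hessian is constant: H = [[6, 4, 2], [4, 6, 0], [2, 0, 6]].
Leading principal minors: Δ₁ = 6, Δ₂ = 20, Δ₃ = 96.
All leading minors are positive, so H is positive definite: a local minimum.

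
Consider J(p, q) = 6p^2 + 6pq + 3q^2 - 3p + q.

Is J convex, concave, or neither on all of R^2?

convex

J is quadratic, so its Hessian is the constant matrix H = [[12, 6], [6, 6]].
det(H) = 36, tr(H) = 18.
det(H) > 0 and tr(H) > 0, so H is positive definite everywhere: convex.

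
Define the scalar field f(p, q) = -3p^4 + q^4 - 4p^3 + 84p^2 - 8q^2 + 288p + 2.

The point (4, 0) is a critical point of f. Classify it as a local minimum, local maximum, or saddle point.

local maximum

The mixed partial ∂²f/∂p∂q is 0, so the Hessian at any point is diag(f_pp, f_qq) = diag(12(-3p^2 - 2p + 14), 4(3q^2 - 4)).
At (4, 0): H = diag(-504, -16).
Both eigenvalues are negative, so H is negative definite: a local maximum.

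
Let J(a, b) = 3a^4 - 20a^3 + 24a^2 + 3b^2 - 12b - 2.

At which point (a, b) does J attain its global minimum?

J(a,b) separates as P(a) + Q(b) − 2, so its minimum is min P + min Q − 2.
P'(a) = 12a(a - 4)(a - 1) vanishes at a ∈ {0, 1, 4}; Q'(b) = 6b - 12 vanishes at b ∈ {2}.
Local minima of P (where P''>0): P(0)=0, P(4)=-128. Local minima of Q: Q(2)=-12.
So the global minimum of J is P(4) + Q(2) − 2 = -128 − 12 − 2 = -142, attained at (4, 2).

(4, 2)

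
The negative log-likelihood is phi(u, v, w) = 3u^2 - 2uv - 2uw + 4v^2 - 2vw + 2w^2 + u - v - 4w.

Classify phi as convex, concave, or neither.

phi is quadratic, so its Hessian is the constant matrix H = [[6, -2, -2], [-2, 8, -2], [-2, -2, 4]].
Leading principal minors: 6, 44, 104.
All positive ⇒ H ≻ 0 ⇒ convex.

convex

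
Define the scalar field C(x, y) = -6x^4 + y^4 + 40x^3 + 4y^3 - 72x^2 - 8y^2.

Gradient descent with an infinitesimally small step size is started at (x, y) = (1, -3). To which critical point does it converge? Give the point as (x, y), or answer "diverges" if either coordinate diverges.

(2, -4)

C is separable, so gradient descent decouples: x follows -∂C/∂x, y follows -∂C/∂y.
∂C/∂x = -24x(x - 3)(x - 2); at x=1 this is -48, so x increases.
∂C/∂y = 4y(y - 1)(y + 4); at y=-3 this is 48, so y decreases.
x converges to its nearest critical value 2 (a local min of the x-part); y converges to -4. The iterate converges to (2, -4).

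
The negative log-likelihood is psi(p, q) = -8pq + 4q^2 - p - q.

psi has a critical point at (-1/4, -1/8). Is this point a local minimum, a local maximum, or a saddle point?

saddle point

The Hessian of psi is constant: H = [[0, -8], [-8, 8]].
det(H) = 0·8 − (-8)² = -64.
Since det(H) < 0, H is indefinite and the critical point is a saddle point.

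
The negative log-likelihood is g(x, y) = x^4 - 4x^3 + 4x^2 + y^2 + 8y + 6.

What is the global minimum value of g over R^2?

g(x,y) separates as P(x) + Q(y) + 6, so its minimum is min P + min Q + 6.
P'(x) = 4x(x - 2)(x - 1) vanishes at x ∈ {0, 1, 2}; Q'(y) = 2y + 8 vanishes at y ∈ {-4}.
Local minima of P (where P''>0): P(0)=0, P(2)=0. Local minima of Q: Q(-4)=-16.
So the global minimum of g is P(0) + Q(-4) + 6 = 0 − 16 + 6 = -10, attained at (0, -4).

-10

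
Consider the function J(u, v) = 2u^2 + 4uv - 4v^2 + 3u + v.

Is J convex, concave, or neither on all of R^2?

neither

J is quadratic, so its Hessian is the constant matrix H = [[4, 4], [4, -8]].
det(H) = -48, tr(H) = -4.
det(H) < 0, so H is indefinite: neither convex nor concave.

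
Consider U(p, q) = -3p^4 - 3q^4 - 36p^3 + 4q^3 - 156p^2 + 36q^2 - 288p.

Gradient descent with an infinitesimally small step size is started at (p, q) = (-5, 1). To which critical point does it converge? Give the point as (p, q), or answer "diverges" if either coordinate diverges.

diverges

U is separable, so gradient descent decouples: p follows -∂U/∂p, q follows -∂U/∂q.
∂U/∂p = -12(p + 2)(p + 3)(p + 4); at p=-5 this is 72, so p decreases.
∂U/∂q = -12q(q - 3)(q + 2); at q=1 this is 72, so q decreases.
The p-coordinate has no critical point in that direction and runs off to infinity.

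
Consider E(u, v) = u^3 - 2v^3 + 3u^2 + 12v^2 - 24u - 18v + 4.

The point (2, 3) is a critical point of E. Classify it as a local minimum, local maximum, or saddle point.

The mixed partial ∂²E/∂u∂v is 0, so the Hessian at any point is diag(E_uu, E_vv) = diag(6(u + 1), 12(-v + 2)).
At (2, 3): H = diag(18, -12).
The eigenvalues have opposite signs, so H is indefinite: a saddle point.

saddle point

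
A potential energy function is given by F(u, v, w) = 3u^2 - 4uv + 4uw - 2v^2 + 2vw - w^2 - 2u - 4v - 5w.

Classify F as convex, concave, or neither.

neither

F is quadratic, so its Hessian is the constant matrix H = [[6, -4, 4], [-4, -4, 2], [4, 2, -2]].
Leading principal minors: 6, -40, 56.
Neither pattern holds ⇒ H is indefinite ⇒ neither convex nor concave.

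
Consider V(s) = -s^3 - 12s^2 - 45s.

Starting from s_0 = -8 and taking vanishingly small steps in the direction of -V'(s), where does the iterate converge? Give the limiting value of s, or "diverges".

V'(s) = -3(s + 3)(s + 5), so V'(-8) = -45.
Gradient descent moves in the -V' direction, i.e. s is increasing.
The nearest critical point in that direction is s = -5, where V'' = 6 > 0 (a local minimum). The iterate converges there.

-5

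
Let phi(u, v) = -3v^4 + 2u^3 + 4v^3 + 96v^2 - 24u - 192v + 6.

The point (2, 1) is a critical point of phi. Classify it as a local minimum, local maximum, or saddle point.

The mixed partial ∂²phi/∂u∂v is 0, so the Hessian at any point is diag(phi_uu, phi_vv) = diag(12u, 12(-3v^2 + 2v + 16)).
At (2, 1): H = diag(24, 180).
Both eigenvalues are positive, so H is positive definite: a local minimum.

local minimum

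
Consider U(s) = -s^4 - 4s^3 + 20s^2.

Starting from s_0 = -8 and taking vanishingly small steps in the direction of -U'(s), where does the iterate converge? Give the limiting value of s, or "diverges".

diverges

U'(s) = -4s(s - 2)(s + 5), so U'(-8) = 960.
Gradient descent moves in the -U' direction, i.e. s is decreasing.
There is no critical point below s=-8, and U' keeps the same sign, so the iterate runs off to −∞.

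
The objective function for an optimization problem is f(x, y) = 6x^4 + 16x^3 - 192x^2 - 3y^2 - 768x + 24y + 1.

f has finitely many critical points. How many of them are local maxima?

1

f separates as a function of x plus a function of y, so ∇f=0 decouples.
∂f/∂x = 24(x - 4)(x + 2)(x + 4) = 0 at x ∈ {-4, -2, 4}; ∂f/∂y = -6(y - 4) = 0 at y ∈ {4}.
The Hessian is diagonal: diag(f_xx, f_yy). Second derivatives: f_xx(-4)=384, f_xx(-2)=-288, f_xx(4)=1152; f_yy(4)=-6.
Local maxima occur where both diagonal entries negative: (-2, 4). Count: 1.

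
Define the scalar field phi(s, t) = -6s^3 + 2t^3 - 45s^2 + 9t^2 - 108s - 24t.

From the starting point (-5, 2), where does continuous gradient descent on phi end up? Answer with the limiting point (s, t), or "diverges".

phi is separable, so gradient descent decouples: s follows -∂phi/∂s, t follows -∂phi/∂t.
∂phi/∂s = -18(s + 2)(s + 3); at s=-5 this is -108, so s increases.
∂phi/∂t = 6(t - 1)(t + 4); at t=2 this is 36, so t decreases.
s converges to its nearest critical value -3 (a local min of the s-part); t converges to 1. The iterate converges to (-3, 1).

(-3, 1)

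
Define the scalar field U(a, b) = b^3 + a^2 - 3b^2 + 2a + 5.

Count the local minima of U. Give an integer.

U separates as a function of a plus a function of b, so ∇U=0 decouples.
∂U/∂a = 2(a + 1) = 0 at a ∈ {-1}; ∂U/∂b = 3b(b - 2) = 0 at b ∈ {0, 2}.
The Hessian is diagonal: diag(U_aa, U_bb). Second derivatives: U_aa(-1)=2; U_bb(0)=-6, U_bb(2)=6.
Local minima occur where both diagonal entries positive: (-1, 2). Count: 1.

1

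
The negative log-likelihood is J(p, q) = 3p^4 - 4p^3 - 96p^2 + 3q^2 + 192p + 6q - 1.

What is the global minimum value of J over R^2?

J(p,q) separates as A(p) + B(q) − 1, so its minimum is min A + min B − 1.
A'(p) = 12(p - 4)(p - 1)(p + 4) vanishes at p ∈ {-4, 1, 4}; B'(q) = 6q + 6 vanishes at q ∈ {-1}.
Local minima of A (where A''>0): A(-4)=-1280, A(4)=-256. Local minima of B: B(-1)=-3.
So the global minimum of J is A(-4) + B(-1) − 1 = -1280 − 3 − 1 = -1284, attained at (-4, -1).

-1284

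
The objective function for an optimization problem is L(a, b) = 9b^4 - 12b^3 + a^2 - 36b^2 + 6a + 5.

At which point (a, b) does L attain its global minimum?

(-3, 2)

L(a,b) separates as P(a) + Q(b) + 5, so its minimum is min P + min Q + 5.
P'(a) = 2a + 6 vanishes at a ∈ {-3}; Q'(b) = 36b(b - 2)(b + 1) vanishes at b ∈ {-1, 0, 2}.
Local minima of P (where P''>0): P(-3)=-9. Local minima of Q: Q(-1)=-15, Q(2)=-96.
So the global minimum of L is P(-3) + Q(2) + 5 = -9 − 96 + 5 = -100, attained at (-3, 2).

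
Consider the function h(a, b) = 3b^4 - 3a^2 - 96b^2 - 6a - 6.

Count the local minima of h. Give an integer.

h separates as a function of a plus a function of b, so ∇h=0 decouples.
∂h/∂a = -6(a + 1) = 0 at a ∈ {-1}; ∂h/∂b = 12b(b - 4)(b + 4) = 0 at b ∈ {-4, 0, 4}.
The Hessian is diagonal: diag(h_aa, h_bb). Second derivatives: h_aa(-1)=-6; h_bb(-4)=384, h_bb(0)=-192, h_bb(4)=384.
Local minima occur where both diagonal entries positive: none. Count: 0.

0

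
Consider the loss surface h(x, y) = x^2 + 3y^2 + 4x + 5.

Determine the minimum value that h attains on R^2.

1

h(x,y) separates as P(x) + Q(y) + 5, so its minimum is min P + min Q + 5.
P'(x) = 2x + 4 vanishes at x ∈ {-2}; Q'(y) = 6y vanishes at y ∈ {0}.
Local minima of P (where P''>0): P(-2)=-4. Local minima of Q: Q(0)=0.
So the global minimum of h is P(-2) + Q(0) + 5 = -4 + 0 + 5 = 1, attained at (-2, 0).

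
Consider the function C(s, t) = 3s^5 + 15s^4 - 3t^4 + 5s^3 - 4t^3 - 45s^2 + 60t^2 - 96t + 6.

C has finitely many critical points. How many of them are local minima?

C separates as a function of s plus a function of t, so ∇C=0 decouples.
∂C/∂s = 15s(s - 1)(s + 2)(s + 3) = 0 at s ∈ {-3, -2, 0, 1}; ∂C/∂t = -12(t - 2)(t - 1)(t + 4) = 0 at t ∈ {-4, 1, 2}.
The Hessian is diagonal: diag(C_ss, C_tt). Second derivatives: C_ss(-3)=-180, C_ss(-2)=90, C_ss(0)=-90, C_ss(1)=180; C_tt(-4)=-360, C_tt(1)=60, C_tt(2)=-72.
Local minima occur where both diagonal entries positive: (-2, 1), (1, 1). Count: 2.

2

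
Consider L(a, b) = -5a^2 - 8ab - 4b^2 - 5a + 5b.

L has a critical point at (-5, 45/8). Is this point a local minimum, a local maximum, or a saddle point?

local maximum

The Hessian of L is constant: H = [[-10, -8], [-8, -8]].
det(H) = (-10)·(-8) − (-8)² = 16.
det(H) > 0 and tr(H) = -18 < 0, so H is negative definite and the point is a local maximum.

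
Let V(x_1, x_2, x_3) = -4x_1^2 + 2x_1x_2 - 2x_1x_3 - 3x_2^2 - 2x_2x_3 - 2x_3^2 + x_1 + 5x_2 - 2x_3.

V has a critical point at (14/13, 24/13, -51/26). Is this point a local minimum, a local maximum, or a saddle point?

local maximum

The Hessian is constant: H = [[-8, 2, -2], [2, -6, -2], [-2, -2, -4]].
Leading principal minors: Δ₁ = -8, Δ₂ = 44, Δ₃ = -104.
The minors alternate sign starting negative (−, +, −), so H is negative definite: a local maximum.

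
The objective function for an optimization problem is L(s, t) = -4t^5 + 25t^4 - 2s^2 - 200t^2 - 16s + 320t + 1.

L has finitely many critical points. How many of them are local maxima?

L separates as a function of s plus a function of t, so ∇L=0 decouples.
∂L/∂s = -4(s + 4) = 0 at s ∈ {-4}; ∂L/∂t = -20(t - 4)(t - 2)(t - 1)(t + 2) = 0 at t ∈ {-2, 1, 2, 4}.
The Hessian is diagonal: diag(L_ss, L_tt). Second derivatives: L_ss(-4)=-4; L_tt(-2)=1440, L_tt(1)=-180, L_tt(2)=160, L_tt(4)=-720.
Local maxima occur where both diagonal entries negative: (-4, 1), (-4, 4). Count: 2.

2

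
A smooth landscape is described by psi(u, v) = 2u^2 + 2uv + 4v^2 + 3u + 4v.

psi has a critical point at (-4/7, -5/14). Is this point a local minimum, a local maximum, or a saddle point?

local minimum

The Hessian of psi is constant: H = [[4, 2], [2, 8]].
det(H) = 4·8 − 2² = 28.
det(H) > 0 and tr(H) = 12 > 0, so H is positive definite and the point is a local minimum.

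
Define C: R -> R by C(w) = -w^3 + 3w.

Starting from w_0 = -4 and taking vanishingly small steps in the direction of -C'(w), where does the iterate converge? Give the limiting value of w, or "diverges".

C'(w) = -3(w - 1)(w + 1), so C'(-4) = -45.
Gradient descent moves in the -C' direction, i.e. w is increasing.
The nearest critical point in that direction is w = -1, where C'' = 6 > 0 (a local minimum). The iterate converges there.

-1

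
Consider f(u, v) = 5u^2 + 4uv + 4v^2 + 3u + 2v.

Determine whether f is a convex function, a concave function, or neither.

convex

f is quadratic, so its Hessian is the constant matrix H = [[10, 4], [4, 8]].
det(H) = 64, tr(H) = 18.
det(H) > 0 and tr(H) > 0, so H is positive definite everywhere: convex.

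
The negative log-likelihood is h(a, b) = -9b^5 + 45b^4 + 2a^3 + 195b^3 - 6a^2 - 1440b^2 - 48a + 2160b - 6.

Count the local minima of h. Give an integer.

h separates as a function of a plus a function of b, so ∇h=0 decouples.
∂h/∂a = 6(a - 4)(a + 2) = 0 at a ∈ {-2, 4}; ∂h/∂b = -45(b - 4)(b - 3)(b - 1)(b + 4) = 0 at b ∈ {-4, 1, 3, 4}.
The Hessian is diagonal: diag(h_aa, h_bb). Second derivatives: h_aa(-2)=-36, h_aa(4)=36; h_bb(-4)=12600, h_bb(1)=-1350, h_bb(3)=630, h_bb(4)=-1080.
Local minima occur where both diagonal entries positive: (4, -4), (4, 3). Count: 2.

2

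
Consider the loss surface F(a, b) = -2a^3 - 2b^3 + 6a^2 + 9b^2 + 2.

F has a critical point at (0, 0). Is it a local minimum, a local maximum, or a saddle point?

local minimum

The mixed partial ∂²F/∂a∂b is 0, so the Hessian at any point is diag(F_aa, F_bb) = diag(12(-a + 1), 6(-2b + 3)).
At (0, 0): H = diag(12, 18).
Both eigenvalues are positive, so H is positive definite: a local minimum.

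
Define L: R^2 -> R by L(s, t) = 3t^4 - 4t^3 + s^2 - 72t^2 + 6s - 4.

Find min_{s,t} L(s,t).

-653

L(s,t) separates as P(s) + Q(t) − 4, so its minimum is min P + min Q − 4.
P'(s) = 2s + 6 vanishes at s ∈ {-3}; Q'(t) = 12t(t - 4)(t + 3) vanishes at t ∈ {-3, 0, 4}.
Local minima of P (where P''>0): P(-3)=-9. Local minima of Q: Q(-3)=-297, Q(4)=-640.
So the global minimum of L is P(-3) + Q(4) − 4 = -9 − 640 − 4 = -653, attained at (-3, 4).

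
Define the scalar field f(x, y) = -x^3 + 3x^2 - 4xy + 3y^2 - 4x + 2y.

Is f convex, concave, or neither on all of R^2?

neither

The term -x^3 is cubic, so the Hessian is not constant.
∂²f/∂x² = -6x + 6, which takes both signs as x varies (negative for sufficiently large x). A diagonal entry of the Hessian changing sign means the Hessian is neither positive- nor negative-semidefinite on all of R^2.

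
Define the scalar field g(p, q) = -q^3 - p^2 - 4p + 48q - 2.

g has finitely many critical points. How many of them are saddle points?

g separates as a function of p plus a function of q, so ∇g=0 decouples.
∂g/∂p = -2(p + 2) = 0 at p ∈ {-2}; ∂g/∂q = -3(q - 4)(q + 4) = 0 at q ∈ {-4, 4}.
The Hessian is diagonal: diag(g_pp, g_qq). Second derivatives: g_pp(-2)=-2; g_qq(-4)=24, g_qq(4)=-24.
Saddle points occur where the two diagonal entries have opposite signs: (-2, -4). Count: 1.

1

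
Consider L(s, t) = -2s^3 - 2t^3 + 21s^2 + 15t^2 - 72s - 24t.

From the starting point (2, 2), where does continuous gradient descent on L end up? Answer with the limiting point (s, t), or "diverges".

L is separable, so gradient descent decouples: s follows -∂L/∂s, t follows -∂L/∂t.
∂L/∂s = -6(s - 4)(s - 3); at s=2 this is -12, so s increases.
∂L/∂t = -6(t - 4)(t - 1); at t=2 this is 12, so t decreases.
s converges to its nearest critical value 3 (a local min of the s-part); t converges to 1. The iterate converges to (3, 1).

(3, 1)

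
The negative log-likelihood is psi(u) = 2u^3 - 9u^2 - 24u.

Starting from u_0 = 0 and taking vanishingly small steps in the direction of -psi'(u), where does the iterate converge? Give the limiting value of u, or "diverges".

4

psi'(u) = 6(u - 4)(u + 1), so psi'(0) = -24.
Gradient descent moves in the -psi' direction, i.e. u is increasing.
The nearest critical point in that direction is u = 4, where psi'' = 30 > 0 (a local minimum). The iterate converges there.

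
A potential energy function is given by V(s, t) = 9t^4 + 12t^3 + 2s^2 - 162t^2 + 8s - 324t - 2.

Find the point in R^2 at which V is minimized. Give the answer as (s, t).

(-2, 3)

V(s,t) separates as P(s) + Q(t) − 2, so its minimum is min P + min Q − 2.
P'(s) = 4s + 8 vanishes at s ∈ {-2}; Q'(t) = 36(t - 3)(t + 1)(t + 3) vanishes at t ∈ {-3, -1, 3}.
Local minima of P (where P''>0): P(-2)=-8. Local minima of Q: Q(-3)=-81, Q(3)=-1377.
So the global minimum of V is P(-2) + Q(3) − 2 = -8 − 1377 − 2 = -1387, attained at (-2, 3).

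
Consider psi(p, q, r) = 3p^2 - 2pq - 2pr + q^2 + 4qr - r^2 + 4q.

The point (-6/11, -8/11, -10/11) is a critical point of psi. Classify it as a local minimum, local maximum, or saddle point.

saddle point

The Hessian is constant: H = [[6, -2, -2], [-2, 2, 4], [-2, 4, -2]].
Leading principal minors: Δ₁ = 6, Δ₂ = 8, Δ₃ = -88.
The minors fit neither the all-positive nor the alternating-sign pattern, so H is indefinite: a saddle point.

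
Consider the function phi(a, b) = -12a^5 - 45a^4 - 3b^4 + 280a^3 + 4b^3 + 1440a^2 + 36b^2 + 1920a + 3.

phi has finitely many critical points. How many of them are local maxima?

4

phi separates as a function of a plus a function of b, so ∇phi=0 decouples.
∂phi/∂a = -60(a - 4)(a + 1)(a + 2)(a + 4) = 0 at a ∈ {-4, -2, -1, 4}; ∂phi/∂b = -12b(b - 3)(b + 2) = 0 at b ∈ {-2, 0, 3}.
The Hessian is diagonal: diag(phi_aa, phi_bb). Second derivatives: phi_aa(-4)=2880, phi_aa(-2)=-720, phi_aa(-1)=900, phi_aa(4)=-14400; phi_bb(-2)=-120, phi_bb(0)=72, phi_bb(3)=-180.
Local maxima occur where both diagonal entries negative: (-2, -2), (-2, 3), (4, -2), (4, 3). Count: 4.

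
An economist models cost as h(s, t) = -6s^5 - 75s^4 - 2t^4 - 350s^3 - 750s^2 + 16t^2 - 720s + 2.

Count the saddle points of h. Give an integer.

h separates as a function of s plus a function of t, so ∇h=0 decouples.
∂h/∂s = -30(s + 1)(s + 2)(s + 3)(s + 4) = 0 at s ∈ {-4, -3, -2, -1}; ∂h/∂t = -8t(t - 2)(t + 2) = 0 at t ∈ {-2, 0, 2}.
The Hessian is diagonal: diag(h_ss, h_tt). Second derivatives: h_ss(-4)=180, h_ss(-3)=-60, h_ss(-2)=60, h_ss(-1)=-180; h_tt(-2)=-64, h_tt(0)=32, h_tt(2)=-64.
Saddle points occur where the two diagonal entries have opposite signs: (-4, -2), (-4, 2), (-3, 0), (-2, -2), (-2, 2), (-1, 0). Count: 6.

6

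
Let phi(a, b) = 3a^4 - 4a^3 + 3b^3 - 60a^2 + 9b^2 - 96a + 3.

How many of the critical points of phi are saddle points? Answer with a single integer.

phi separates as a function of a plus a function of b, so ∇phi=0 decouples.
∂phi/∂a = 12(a - 4)(a + 1)(a + 2) = 0 at a ∈ {-2, -1, 4}; ∂phi/∂b = 9b(b + 2) = 0 at b ∈ {-2, 0}.
The Hessian is diagonal: diag(phi_aa, phi_bb). Second derivatives: phi_aa(-2)=72, phi_aa(-1)=-60, phi_aa(4)=360; phi_bb(-2)=-18, phi_bb(0)=18.
Saddle points occur where the two diagonal entries have opposite signs: (-2, -2), (-1, 0), (4, -2). Count: 3.

3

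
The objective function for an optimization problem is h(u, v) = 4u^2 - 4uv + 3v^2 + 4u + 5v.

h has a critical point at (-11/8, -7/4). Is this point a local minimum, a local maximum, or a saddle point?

The Hessian of h is constant: H = [[8, -4], [-4, 6]].
det(H) = 8·6 − (-4)² = 32.
det(H) > 0 and tr(H) = 14 > 0, so H is positive definite and the point is a local minimum.

local minimum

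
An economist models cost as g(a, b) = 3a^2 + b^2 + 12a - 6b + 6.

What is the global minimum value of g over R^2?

g(a,b) separates as P(a) + Q(b) + 6, so its minimum is min P + min Q + 6.
P'(a) = 6a + 12 vanishes at a ∈ {-2}; Q'(b) = 2b - 6 vanishes at b ∈ {3}.
Local minima of P (where P''>0): P(-2)=-12. Local minima of Q: Q(3)=-9.
So the global minimum of g is P(-2) + Q(3) + 6 = -12 − 9 + 6 = -15, attained at (-2, 3).

-15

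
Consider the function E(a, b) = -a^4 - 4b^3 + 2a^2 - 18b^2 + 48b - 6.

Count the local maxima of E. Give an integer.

2

E separates as a function of a plus a function of b, so ∇E=0 decouples.
∂E/∂a = -4a(a - 1)(a + 1) = 0 at a ∈ {-1, 0, 1}; ∂E/∂b = -12(b - 1)(b + 4) = 0 at b ∈ {-4, 1}.
The Hessian is diagonal: diag(E_aa, E_bb). Second derivatives: E_aa(-1)=-8, E_aa(0)=4, E_aa(1)=-8; E_bb(-4)=60, E_bb(1)=-60.
Local maxima occur where both diagonal entries negative: (-1, 1), (1, 1). Count: 2.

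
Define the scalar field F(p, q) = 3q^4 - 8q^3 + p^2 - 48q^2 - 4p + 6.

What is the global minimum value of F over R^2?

F(p,q) separates as A(p) + B(q) + 6, so its minimum is min A + min B + 6.
A'(p) = 2p - 4 vanishes at p ∈ {2}; B'(q) = 12q(q - 4)(q + 2) vanishes at q ∈ {-2, 0, 4}.
Local minima of A (where A''>0): A(2)=-4. Local minima of B: B(-2)=-80, B(4)=-512.
So the global minimum of F is A(2) + B(4) + 6 = -4 − 512 + 6 = -510, attained at (2, 4).

-510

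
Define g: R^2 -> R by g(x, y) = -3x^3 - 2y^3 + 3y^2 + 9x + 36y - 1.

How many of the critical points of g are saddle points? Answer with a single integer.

g separates as a function of x plus a function of y, so ∇g=0 decouples.
∂g/∂x = -9(x - 1)(x + 1) = 0 at x ∈ {-1, 1}; ∂g/∂y = -6(y - 3)(y + 2) = 0 at y ∈ {-2, 3}.
The Hessian is diagonal: diag(g_xx, g_yy). Second derivatives: g_xx(-1)=18, g_xx(1)=-18; g_yy(-2)=30, g_yy(3)=-30.
Saddle points occur where the two diagonal entries have opposite signs: (-1, 3), (1, -2). Count: 2.

2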